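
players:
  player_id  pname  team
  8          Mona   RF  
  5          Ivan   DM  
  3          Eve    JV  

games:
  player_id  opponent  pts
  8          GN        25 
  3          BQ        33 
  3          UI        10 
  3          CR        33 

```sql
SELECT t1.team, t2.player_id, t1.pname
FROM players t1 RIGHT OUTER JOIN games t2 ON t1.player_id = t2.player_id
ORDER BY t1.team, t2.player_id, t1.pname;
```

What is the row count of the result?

RIGHT JOIN keeps every row from `games`; unmatched rows get NULL for `players`'s columns.
Matching on t1.player_id = t2.player_id.
Matched pairs: 4; unmatched t2 rows kept: 0.
Total: 4 rows.

4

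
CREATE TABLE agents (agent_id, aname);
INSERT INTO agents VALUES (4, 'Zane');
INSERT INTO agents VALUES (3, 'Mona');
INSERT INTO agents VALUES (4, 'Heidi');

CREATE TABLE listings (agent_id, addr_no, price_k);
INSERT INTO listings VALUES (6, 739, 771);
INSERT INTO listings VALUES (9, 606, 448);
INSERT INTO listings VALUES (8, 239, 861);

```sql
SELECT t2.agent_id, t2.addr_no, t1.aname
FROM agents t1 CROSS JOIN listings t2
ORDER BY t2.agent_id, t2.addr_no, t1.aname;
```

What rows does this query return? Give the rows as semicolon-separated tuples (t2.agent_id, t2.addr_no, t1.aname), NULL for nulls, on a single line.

CROSS JOIN pairs every row of `agents` with every row of `listings`: 3 × 3 = 9 rows.

(6, 739, Heidi); (6, 739, Mona); (6, 739, Zane); (8, 239, Heidi); (8, 239, Mona); (8, 239, Zane); (9, 606, Heidi); (9, 606, Mona); (9, 606, Zane)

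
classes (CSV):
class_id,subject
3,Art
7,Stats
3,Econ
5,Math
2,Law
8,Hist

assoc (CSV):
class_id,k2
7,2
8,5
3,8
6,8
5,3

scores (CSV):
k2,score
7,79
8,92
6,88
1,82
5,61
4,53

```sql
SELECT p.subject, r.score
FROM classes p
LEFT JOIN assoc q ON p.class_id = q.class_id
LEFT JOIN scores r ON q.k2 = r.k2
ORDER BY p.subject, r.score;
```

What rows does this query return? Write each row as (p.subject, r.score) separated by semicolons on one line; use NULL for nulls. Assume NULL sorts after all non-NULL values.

Step 1 — p LEFT JOIN q on class_id → 6 row(s).
Then LEFT JOIN `scores r` on k2: each of those 6 rows is kept; rows whose q.k2 has no match in r get NULL for r's columns.

(Art, 92); (Econ, 92); (Hist, 61); (Law, NULL); (Math, NULL); (Stats, NULL)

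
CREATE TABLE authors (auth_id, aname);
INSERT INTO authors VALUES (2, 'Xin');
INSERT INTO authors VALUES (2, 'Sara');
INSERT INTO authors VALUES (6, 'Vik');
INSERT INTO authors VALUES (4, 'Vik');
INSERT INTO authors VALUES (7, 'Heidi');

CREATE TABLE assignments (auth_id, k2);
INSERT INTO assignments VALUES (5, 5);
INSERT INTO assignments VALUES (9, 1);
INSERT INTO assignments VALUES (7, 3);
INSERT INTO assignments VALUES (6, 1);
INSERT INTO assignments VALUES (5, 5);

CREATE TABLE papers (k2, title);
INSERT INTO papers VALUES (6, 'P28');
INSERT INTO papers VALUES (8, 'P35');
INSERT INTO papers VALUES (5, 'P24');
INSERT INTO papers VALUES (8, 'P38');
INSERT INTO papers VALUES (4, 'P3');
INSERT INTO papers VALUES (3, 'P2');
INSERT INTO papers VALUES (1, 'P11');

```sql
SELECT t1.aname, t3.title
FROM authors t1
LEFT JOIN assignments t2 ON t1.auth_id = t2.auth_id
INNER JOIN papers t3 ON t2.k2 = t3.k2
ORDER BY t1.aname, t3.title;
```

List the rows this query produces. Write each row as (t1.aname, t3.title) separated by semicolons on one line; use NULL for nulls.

Joins associate left-to-right: authors LEFT JOIN assignments on auth_id gives 5 intermediate row(s).
Then INNER JOIN `papers t3` on k2: keep only rows whose t2.k2 appears in t3.

(Heidi, P2); (Vik, P11)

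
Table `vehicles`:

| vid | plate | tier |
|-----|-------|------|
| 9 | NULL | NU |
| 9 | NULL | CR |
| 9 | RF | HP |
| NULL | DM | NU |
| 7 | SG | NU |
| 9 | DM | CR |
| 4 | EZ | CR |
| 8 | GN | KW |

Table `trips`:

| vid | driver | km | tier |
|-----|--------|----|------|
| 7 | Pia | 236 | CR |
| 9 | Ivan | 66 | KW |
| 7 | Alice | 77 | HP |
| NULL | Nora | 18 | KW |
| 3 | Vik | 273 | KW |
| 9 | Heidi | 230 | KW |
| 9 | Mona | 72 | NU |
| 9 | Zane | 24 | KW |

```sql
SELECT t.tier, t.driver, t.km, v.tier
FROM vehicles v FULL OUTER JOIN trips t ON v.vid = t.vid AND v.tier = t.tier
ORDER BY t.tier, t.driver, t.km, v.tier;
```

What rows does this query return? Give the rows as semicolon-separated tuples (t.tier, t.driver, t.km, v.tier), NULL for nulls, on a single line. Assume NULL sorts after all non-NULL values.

FULL OUTER JOIN keeps every row from both sides; unmatched rows get NULL for the other side's columns.
Matching on v.vid = t.vid AND v.tier = t.tier. A NULL in a compared column never satisfies the condition.
- v row (vid=9, tier=NU): matches 1 t row(s) → 1 output row(s).
- v row (vid=9, tier=CR): no match → kept, t columns NULL.
- v row (vid=9, tier=HP): no match → kept, t columns NULL.
- v row (vid=NULL, tier=NU): no match → kept, t columns NULL.
- v row (vid=7, tier=NU): no match → kept, t columns NULL.
- v row (vid=9, tier=CR): no match → kept, t columns NULL.
- v row (vid=4, tier=CR): no match → kept, t columns NULL.
- v row (vid=8, tier=KW): no match → kept, t columns NULL.
- plus 7 unmatched t row(s), each kept with NULL v columns.

(CR, Pia, 236, NULL); (HP, Alice, 77, NULL); (KW, Heidi, 230, NULL); (KW, Ivan, 66, NULL); (KW, Nora, 18, NULL); (KW, Vik, 273, NULL); (KW, Zane, 24, NULL); (NU, Mona, 72, NU); (NULL, NULL, NULL, CR); (NULL, NULL, NULL, CR); (NULL, NULL, NULL, CR); (NULL, NULL, NULL, HP); (NULL, NULL, NULL, KW); (NULL, NULL, NULL, NU); (NULL, NULL, NULL, NU)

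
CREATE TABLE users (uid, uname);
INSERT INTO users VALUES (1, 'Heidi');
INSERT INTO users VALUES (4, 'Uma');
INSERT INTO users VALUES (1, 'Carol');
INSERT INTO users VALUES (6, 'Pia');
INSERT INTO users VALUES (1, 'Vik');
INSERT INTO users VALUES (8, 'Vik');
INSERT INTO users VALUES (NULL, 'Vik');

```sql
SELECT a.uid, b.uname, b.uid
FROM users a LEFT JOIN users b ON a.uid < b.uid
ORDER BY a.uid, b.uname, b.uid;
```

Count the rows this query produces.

14

LEFT JOIN keeps every row from `users a`; unmatched rows get NULL for `users b`'s columns.
Matching on a.uid < b.uid. A NULL in a compared column never satisfies the condition.
- a row (uid=1): matches 3 b row(s) → 3 output row(s).
- a row (uid=4): matches 2 b row(s) → 2 output row(s).
- a row (uid=1): matches 3 b row(s) → 3 output row(s).
- a row (uid=6): matches 1 b row(s) → 1 output row(s).
- a row (uid=1): matches 3 b row(s) → 3 output row(s).
- a row (uid=8): no match → kept, b columns NULL.
- a row (uid=NULL): no match → kept, b columns NULL.
Total: 12 matched + 2 padded = 14 rows.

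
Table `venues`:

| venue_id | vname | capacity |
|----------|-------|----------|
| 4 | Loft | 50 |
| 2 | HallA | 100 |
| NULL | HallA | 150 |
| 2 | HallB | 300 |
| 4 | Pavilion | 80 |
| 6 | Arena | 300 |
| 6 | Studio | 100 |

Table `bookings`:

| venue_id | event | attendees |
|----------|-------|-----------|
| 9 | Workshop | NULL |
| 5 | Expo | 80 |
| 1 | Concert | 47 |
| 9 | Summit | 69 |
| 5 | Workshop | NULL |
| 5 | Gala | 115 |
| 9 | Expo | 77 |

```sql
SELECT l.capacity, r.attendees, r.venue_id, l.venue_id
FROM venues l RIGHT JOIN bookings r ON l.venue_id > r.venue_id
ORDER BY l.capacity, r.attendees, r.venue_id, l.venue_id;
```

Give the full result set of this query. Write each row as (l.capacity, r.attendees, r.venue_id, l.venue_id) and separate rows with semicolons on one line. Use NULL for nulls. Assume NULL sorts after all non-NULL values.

(50, 47, 1, 4); (80, 47, 1, 4); (100, 47, 1, 2); (100, 47, 1, 6); (100, 80, 5, 6); (100, 115, 5, 6); (100, NULL, 5, 6); (300, 47, 1, 2); (300, 47, 1, 6); (300, 80, 5, 6); (300, 115, 5, 6); (300, NULL, 5, 6); (NULL, 69, 9, NULL); (NULL, 77, 9, NULL); (NULL, NULL, 9, NULL)

RIGHT JOIN keeps every row from `bookings`; unmatched rows get NULL for `venues`'s columns.
Matching on l.venue_id > r.venue_id. A NULL in a compared column never satisfies the condition.
Matched pairs: 12; unmatched r rows kept: 3.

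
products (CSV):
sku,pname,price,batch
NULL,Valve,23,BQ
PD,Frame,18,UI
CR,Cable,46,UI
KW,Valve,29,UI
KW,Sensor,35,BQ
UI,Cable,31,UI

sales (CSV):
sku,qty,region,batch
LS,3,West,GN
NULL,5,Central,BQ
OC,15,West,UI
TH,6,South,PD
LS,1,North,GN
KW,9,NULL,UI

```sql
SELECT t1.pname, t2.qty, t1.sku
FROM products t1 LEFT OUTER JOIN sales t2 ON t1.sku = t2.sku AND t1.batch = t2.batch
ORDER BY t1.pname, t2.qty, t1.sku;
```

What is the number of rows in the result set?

LEFT JOIN keeps every row from `products`; unmatched rows get NULL for `sales`'s columns.
Matching on t1.sku = t2.sku AND t1.batch = t2.batch. A NULL in a compared column never satisfies the condition.
Matched pairs: 1; unmatched t1 rows kept: 5.
Total: 1 matched + 5 padded = 6 rows.

6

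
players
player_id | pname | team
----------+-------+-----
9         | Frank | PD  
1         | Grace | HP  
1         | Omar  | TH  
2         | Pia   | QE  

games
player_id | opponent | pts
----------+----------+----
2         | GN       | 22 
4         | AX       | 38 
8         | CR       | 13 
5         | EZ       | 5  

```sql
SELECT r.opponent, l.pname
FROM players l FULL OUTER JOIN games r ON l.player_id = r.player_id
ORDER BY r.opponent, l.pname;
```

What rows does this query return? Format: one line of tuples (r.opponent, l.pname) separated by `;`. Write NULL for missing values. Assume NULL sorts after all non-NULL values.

FULL OUTER JOIN keeps every row from both sides; unmatched rows get NULL for the other side's columns.
Matching on l.player_id = r.player_id.
- l (player_id=9) has no partner → padded with NULL.
- l (player_id=1) has no partner → padded with NULL.
- l (player_id=1) has no partner → padded with NULL.
- l (player_id=2) pairs with 1 row(s) of r.
- plus 3 unmatched r row(s), each kept with NULL l columns.
After projecting and ordering:
r.opponent | l.pname
AX | NULL
CR | NULL
EZ | NULL
GN | Pia
NULL | Frank
NULL | Grace
NULL | Omar

(AX, NULL); (CR, NULL); (EZ, NULL); (GN, Pia); (NULL, Frank); (NULL, Grace); (NULL, Omar)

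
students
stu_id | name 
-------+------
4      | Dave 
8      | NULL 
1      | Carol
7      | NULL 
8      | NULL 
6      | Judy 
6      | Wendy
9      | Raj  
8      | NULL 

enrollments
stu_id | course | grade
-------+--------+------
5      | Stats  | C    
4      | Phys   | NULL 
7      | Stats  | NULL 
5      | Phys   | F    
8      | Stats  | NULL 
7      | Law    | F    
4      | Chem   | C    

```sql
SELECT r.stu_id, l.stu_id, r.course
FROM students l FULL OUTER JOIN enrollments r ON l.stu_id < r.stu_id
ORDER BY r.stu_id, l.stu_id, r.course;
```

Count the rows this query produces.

23

FULL OUTER JOIN keeps every row from both sides; unmatched rows get NULL for the other side's columns.
Matching on l.stu_id < r.stu_id.
- stu_id=4: 5 matching r row(s), so 5 row(s) emitted.
- stu_id=8: no r row matches, row kept with r columns NULL.
- stu_id=1: 7 matching r row(s), so 7 row(s) emitted.
- stu_id=7: 1 matching r row(s), so 1 row(s) emitted.
- stu_id=8: no r row matches, row kept with r columns NULL.
- stu_id=6: 3 matching r row(s), so 3 row(s) emitted.
- stu_id=6: 3 matching r row(s), so 3 row(s) emitted.
- stu_id=9: no r row matches, row kept with r columns NULL.
- stu_id=8: no r row matches, row kept with r columns NULL.
Total: 19 matched + 4 padded = 23 rows.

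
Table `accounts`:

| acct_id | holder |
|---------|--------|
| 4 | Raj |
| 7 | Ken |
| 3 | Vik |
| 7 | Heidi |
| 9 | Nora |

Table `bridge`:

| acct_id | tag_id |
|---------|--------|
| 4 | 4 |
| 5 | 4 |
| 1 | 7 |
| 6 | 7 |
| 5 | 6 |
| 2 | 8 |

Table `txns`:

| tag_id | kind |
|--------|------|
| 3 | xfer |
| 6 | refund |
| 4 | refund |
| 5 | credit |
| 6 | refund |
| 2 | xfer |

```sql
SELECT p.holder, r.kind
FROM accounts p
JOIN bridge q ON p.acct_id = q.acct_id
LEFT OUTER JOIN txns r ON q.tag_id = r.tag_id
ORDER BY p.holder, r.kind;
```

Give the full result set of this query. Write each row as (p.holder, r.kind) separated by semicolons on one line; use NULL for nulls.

(Raj, refund)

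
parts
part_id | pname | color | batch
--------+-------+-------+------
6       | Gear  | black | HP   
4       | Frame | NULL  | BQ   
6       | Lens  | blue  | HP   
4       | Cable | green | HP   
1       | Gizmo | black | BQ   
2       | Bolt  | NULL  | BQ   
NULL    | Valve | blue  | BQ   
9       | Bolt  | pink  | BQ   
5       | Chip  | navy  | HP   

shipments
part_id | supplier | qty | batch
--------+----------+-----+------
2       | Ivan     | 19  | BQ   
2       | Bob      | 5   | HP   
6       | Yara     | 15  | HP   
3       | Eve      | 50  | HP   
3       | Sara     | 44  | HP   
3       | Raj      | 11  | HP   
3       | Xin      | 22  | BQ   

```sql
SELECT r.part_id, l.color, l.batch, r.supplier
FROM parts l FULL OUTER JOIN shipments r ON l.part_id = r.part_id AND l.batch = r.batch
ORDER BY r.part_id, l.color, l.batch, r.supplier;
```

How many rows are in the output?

FULL OUTER JOIN keeps every row from both sides; unmatched rows get NULL for the other side's columns.
Matching on l.part_id = r.part_id AND l.batch = r.batch. A NULL in a compared column never satisfies the condition.
Matched pairs: 3; unmatched l rows kept: 6; unmatched r rows kept: 5.
Total: 3 matched + 11 padded = 14 rows.

14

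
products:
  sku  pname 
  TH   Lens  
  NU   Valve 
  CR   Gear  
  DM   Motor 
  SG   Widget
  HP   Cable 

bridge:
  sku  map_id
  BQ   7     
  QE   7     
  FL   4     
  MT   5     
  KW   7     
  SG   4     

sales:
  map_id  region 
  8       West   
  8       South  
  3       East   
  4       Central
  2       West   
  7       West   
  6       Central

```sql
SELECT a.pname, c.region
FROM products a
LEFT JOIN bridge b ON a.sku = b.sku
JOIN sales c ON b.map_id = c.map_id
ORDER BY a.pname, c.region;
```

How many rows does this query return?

Step 1 — a LEFT JOIN b on sku → 6 row(s).
Then INNER JOIN `sales c` on map_id: keep only rows whose b.map_id appears in c.
Result: 1 row(s).

1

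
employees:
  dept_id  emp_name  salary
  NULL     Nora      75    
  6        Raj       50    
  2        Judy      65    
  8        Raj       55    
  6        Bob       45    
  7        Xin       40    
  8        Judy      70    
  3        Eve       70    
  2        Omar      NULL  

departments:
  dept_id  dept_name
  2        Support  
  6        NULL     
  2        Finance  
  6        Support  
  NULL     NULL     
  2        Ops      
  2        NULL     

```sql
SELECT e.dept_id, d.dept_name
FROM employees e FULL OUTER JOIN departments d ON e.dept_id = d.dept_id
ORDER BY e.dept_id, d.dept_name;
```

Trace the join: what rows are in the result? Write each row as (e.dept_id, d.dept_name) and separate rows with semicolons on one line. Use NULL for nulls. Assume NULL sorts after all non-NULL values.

(2, Finance); (2, Finance); (2, Ops); (2, Ops); (2, Support); (2, Support); (2, NULL); (2, NULL); (3, NULL); (6, Support); (6, Support); (6, NULL); (6, NULL); (7, NULL); (8, NULL); (8, NULL); (NULL, NULL); (NULL, NULL)

FULL OUTER JOIN keeps every row from both sides; unmatched rows get NULL for the other side's columns.
Matching on e.dept_id = d.dept_id. A NULL in a compared column never satisfies the condition.
- e[0] dept_id=NULL → no match; kept with NULLs on the d side.
- e[1] dept_id=6 → 2 match(es) in d → 2 row(s).
- e[2] dept_id=2 → 4 match(es) in d → 4 row(s).
- e[3] dept_id=8 → no match; kept with NULLs on the d side.
- e[4] dept_id=6 → 2 match(es) in d → 2 row(s).
- e[5] dept_id=7 → no match; kept with NULLs on the d side.
- e[6] dept_id=8 → no match; kept with NULLs on the d side.
- e[7] dept_id=3 → no match; kept with NULLs on the d side.
- e[8] dept_id=2 → 4 match(es) in d → 4 row(s).
- plus 1 unmatched d row(s), each kept with NULL e columns.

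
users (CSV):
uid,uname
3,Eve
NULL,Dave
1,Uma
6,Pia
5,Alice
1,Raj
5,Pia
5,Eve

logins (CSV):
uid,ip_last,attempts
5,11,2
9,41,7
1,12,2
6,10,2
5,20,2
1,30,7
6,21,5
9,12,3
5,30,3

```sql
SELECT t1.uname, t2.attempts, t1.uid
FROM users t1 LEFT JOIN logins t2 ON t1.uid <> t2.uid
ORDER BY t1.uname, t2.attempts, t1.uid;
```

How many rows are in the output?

49

LEFT JOIN keeps every row from `users`; unmatched rows get NULL for `logins`'s columns.
Matching on t1.uid <> t2.uid. A NULL in a compared column never satisfies the condition.
- t1[0] uid=3 → 9 match(es) in t2 → 9 row(s).
- t1[1] uid=NULL → no match; kept with NULLs on the t2 side.
- t1[2] uid=1 → 7 match(es) in t2 → 7 row(s).
- t1[3] uid=6 → 7 match(es) in t2 → 7 row(s).
- t1[4] uid=5 → 6 match(es) in t2 → 6 row(s).
- t1[5] uid=1 → 7 match(es) in t2 → 7 row(s).
- t1[6] uid=5 → 6 match(es) in t2 → 6 row(s).
- t1[7] uid=5 → 6 match(es) in t2 → 6 row(s).
Total: 48 matched + 1 padded = 49 rows.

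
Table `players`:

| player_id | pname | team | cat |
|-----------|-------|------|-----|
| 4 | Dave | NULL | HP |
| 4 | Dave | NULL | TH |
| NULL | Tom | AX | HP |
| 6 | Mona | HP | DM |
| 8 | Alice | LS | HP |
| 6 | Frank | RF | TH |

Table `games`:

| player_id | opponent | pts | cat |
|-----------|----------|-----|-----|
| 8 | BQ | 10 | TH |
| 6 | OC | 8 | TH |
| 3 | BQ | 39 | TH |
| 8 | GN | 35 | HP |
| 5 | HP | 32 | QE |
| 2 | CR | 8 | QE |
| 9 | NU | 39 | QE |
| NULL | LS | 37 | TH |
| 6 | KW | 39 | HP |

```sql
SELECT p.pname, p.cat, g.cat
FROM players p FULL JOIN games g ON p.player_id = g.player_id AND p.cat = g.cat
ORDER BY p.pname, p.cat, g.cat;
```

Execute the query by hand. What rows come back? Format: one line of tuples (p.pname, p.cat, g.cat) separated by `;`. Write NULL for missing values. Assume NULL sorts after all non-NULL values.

(Alice, HP, HP); (Dave, HP, NULL); (Dave, TH, NULL); (Frank, TH, TH); (Mona, DM, NULL); (Tom, HP, NULL); (NULL, NULL, HP); (NULL, NULL, QE); (NULL, NULL, QE); (NULL, NULL, QE); (NULL, NULL, TH); (NULL, NULL, TH); (NULL, NULL, TH)

FULL OUTER JOIN keeps every row from both sides; unmatched rows get NULL for the other side's columns.
Matching on p.player_id = g.player_id AND p.cat = g.cat. A NULL in a compared column never satisfies the condition.
- p row (player_id=4, cat=HP): no match → kept, g columns NULL.
- p row (player_id=4, cat=TH): no match → kept, g columns NULL.
- p row (player_id=NULL, cat=HP): no match → kept, g columns NULL.
- p row (player_id=6, cat=DM): no match → kept, g columns NULL.
- p row (player_id=8, cat=HP): matches 1 g row(s) → 1 output row(s).
- p row (player_id=6, cat=TH): matches 1 g row(s) → 1 output row(s).
- plus 7 unmatched g row(s), each kept with NULL p columns.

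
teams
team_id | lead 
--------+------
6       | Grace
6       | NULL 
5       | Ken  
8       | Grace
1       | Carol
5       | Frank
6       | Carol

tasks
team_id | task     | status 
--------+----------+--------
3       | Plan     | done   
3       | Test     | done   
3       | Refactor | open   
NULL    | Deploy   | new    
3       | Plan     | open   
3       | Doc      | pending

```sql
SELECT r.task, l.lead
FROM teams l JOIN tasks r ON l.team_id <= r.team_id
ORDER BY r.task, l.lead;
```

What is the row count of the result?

5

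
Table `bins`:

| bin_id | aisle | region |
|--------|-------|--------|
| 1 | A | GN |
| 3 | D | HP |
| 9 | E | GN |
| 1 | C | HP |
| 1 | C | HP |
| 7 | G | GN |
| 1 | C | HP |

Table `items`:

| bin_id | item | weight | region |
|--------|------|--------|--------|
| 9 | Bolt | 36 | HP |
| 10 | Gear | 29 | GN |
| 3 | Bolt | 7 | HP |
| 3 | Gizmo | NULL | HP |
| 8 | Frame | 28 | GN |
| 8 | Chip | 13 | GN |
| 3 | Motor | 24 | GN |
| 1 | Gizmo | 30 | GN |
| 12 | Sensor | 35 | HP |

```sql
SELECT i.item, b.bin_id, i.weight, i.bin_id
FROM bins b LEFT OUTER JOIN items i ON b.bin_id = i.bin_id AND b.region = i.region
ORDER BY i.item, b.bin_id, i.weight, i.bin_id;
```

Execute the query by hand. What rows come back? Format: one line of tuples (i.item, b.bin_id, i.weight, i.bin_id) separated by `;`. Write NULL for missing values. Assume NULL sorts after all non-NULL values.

(Bolt, 3, 7, 3); (Gizmo, 1, 30, 1); (Gizmo, 3, NULL, 3); (NULL, 1, NULL, NULL); (NULL, 1, NULL, NULL); (NULL, 1, NULL, NULL); (NULL, 7, NULL, NULL); (NULL, 9, NULL, NULL)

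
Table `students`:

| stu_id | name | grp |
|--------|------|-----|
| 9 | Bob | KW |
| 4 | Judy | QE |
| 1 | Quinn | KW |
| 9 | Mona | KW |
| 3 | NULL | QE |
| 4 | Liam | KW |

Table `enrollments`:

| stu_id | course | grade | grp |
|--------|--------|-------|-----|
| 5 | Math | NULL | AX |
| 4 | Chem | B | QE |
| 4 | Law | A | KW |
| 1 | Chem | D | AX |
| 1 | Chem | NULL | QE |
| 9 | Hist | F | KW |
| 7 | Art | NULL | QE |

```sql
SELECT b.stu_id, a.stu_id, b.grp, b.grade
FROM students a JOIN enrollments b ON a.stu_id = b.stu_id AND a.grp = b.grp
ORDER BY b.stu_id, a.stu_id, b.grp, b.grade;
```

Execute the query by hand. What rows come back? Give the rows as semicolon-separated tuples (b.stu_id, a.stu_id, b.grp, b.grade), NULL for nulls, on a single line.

INNER JOIN keeps only pairs where the ON condition holds.
Matching on a.stu_id = b.stu_id AND a.grp = b.grp.
Matched pairs: 4.

(4, 4, KW, A); (4, 4, QE, B); (9, 9, KW, F); (9, 9, KW, F)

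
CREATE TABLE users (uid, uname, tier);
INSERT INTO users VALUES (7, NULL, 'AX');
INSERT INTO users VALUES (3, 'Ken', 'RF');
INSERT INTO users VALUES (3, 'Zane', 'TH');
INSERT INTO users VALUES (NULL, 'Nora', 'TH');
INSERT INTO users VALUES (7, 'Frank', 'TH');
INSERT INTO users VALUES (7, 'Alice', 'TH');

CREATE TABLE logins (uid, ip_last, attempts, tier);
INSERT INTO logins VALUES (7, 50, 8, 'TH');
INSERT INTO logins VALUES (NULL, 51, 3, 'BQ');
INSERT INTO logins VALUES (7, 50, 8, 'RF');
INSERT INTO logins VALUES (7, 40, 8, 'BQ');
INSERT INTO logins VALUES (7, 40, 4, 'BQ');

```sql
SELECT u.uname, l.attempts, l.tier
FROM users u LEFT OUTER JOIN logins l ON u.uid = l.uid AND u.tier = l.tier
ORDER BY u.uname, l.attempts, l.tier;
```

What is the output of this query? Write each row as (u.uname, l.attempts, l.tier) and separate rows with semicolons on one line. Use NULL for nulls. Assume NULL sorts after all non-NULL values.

LEFT JOIN keeps every row from `users`; unmatched rows get NULL for `logins`'s columns.
Matching on u.uid = l.uid AND u.tier = l.tier. A NULL in a compared column never satisfies the condition.
- u row (uid=7, tier=AX): no match → kept, l columns NULL.
- u row (uid=3, tier=RF): no match → kept, l columns NULL.
- u row (uid=3, tier=TH): no match → kept, l columns NULL.
- u row (uid=NULL, tier=TH): no match → kept, l columns NULL.
- u row (uid=7, tier=TH): matches 1 l row(s) → 1 output row(s).
- u row (uid=7, tier=TH): matches 1 l row(s) → 1 output row(s).
After projecting and ordering:
u.uname | l.attempts | l.tier
Alice | 8 | TH
Frank | 8 | TH
Ken | NULL | NULL
Nora | NULL | NULL
Zane | NULL | NULL
NULL | NULL | NULL

(Alice, 8, TH); (Frank, 8, TH); (Ken, NULL, NULL); (Nora, NULL, NULL); (Zane, NULL, NULL); (NULL, NULL, NULL)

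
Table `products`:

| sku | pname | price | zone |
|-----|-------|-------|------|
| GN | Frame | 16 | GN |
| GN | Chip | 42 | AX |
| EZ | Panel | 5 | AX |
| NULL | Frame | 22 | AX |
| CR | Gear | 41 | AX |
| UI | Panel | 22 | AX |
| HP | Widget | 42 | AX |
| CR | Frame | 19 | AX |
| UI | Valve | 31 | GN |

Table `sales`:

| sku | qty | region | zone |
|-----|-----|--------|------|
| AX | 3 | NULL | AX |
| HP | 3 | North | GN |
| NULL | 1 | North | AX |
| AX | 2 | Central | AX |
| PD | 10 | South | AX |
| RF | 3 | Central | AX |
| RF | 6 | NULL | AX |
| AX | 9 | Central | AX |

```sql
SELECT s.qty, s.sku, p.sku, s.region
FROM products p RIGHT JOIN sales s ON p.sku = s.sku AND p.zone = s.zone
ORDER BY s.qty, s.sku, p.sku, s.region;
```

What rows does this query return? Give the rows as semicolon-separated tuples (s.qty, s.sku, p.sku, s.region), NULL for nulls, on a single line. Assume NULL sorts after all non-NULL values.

RIGHT JOIN keeps every row from `sales`; unmatched rows get NULL for `products`'s columns.
Matching on p.sku = s.sku AND p.zone = s.zone. A NULL in a compared column never satisfies the condition.
Matched pairs: 0; unmatched s rows kept: 8.

(1, NULL, NULL, North); (2, AX, NULL, Central); (3, AX, NULL, NULL); (3, HP, NULL, North); (3, RF, NULL, Central); (6, RF, NULL, NULL); (9, AX, NULL, Central); (10, PD, NULL, South)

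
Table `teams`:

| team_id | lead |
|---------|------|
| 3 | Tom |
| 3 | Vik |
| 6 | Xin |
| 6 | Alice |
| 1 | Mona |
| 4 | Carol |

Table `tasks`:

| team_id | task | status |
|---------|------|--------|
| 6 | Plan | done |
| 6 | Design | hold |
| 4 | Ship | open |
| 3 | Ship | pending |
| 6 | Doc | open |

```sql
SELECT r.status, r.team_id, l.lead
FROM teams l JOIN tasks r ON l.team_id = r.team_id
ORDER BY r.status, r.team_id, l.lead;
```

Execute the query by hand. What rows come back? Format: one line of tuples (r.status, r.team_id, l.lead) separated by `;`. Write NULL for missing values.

(done, 6, Alice); (done, 6, Xin); (hold, 6, Alice); (hold, 6, Xin); (open, 4, Carol); (open, 6, Alice); (open, 6, Xin); (pending, 3, Tom); (pending, 3, Vik)

INNER JOIN keeps only pairs where the ON condition holds.
Matching on l.team_id = r.team_id.
- l row (team_id=3): matches 1 r row(s) → 1 output row(s).
- l row (team_id=3): matches 1 r row(s) → 1 output row(s).
- l row (team_id=6): matches 3 r row(s) → 3 output row(s).
- l row (team_id=6): matches 3 r row(s) → 3 output row(s).
- l row (team_id=1): no match → dropped.
- l row (team_id=4): matches 1 r row(s) → 1 output row(s).
After projecting and ordering:
r.status | r.team_id | l.lead
done | 6 | Alice
done | 6 | Xin
hold | 6 | Alice
hold | 6 | Xin
open | 4 | Carol
open | 6 | Alice
open | 6 | Xin
pending | 3 | Tom
pending | 3 | Vik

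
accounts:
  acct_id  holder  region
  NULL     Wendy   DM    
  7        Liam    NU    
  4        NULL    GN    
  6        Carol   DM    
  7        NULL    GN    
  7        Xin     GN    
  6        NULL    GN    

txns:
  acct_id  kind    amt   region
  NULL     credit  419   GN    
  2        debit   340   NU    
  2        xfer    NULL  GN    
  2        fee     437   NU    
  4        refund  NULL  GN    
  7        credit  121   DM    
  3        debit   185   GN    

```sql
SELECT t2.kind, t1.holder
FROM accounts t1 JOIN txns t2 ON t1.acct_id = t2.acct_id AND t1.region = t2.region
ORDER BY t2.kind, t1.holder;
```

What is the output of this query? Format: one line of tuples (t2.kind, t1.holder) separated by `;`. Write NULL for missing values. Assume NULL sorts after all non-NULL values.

INNER JOIN keeps only pairs where the ON condition holds.
Matching on t1.acct_id = t2.acct_id AND t1.region = t2.region. A NULL in a compared column never satisfies the condition.
- t1 (acct_id=NULL, region=DM) has no partner → excluded.
- t1 (acct_id=7, region=NU) has no partner → excluded.
- t1 (acct_id=4, region=GN) pairs with 1 row(s) of t2.
- t1 (acct_id=6, region=DM) has no partner → excluded.
- t1 (acct_id=7, region=GN) has no partner → excluded.
- t1 (acct_id=7, region=GN) has no partner → excluded.
- t1 (acct_id=6, region=GN) has no partner → excluded.
After projecting and ordering:
t2.kind | t1.holder
refund | NULL

(refund, NULL)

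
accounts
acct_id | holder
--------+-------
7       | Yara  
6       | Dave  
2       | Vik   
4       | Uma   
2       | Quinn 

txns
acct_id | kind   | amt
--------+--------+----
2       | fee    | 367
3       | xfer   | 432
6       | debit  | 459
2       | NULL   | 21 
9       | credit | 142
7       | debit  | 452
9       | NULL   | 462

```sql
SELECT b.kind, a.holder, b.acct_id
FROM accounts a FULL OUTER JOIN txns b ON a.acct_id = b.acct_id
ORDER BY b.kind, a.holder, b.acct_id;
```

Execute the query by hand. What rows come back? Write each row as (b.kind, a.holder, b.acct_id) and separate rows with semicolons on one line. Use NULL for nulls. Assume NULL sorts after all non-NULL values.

(credit, NULL, 9); (debit, Dave, 6); (debit, Yara, 7); (fee, Quinn, 2); (fee, Vik, 2); (xfer, NULL, 3); (NULL, Quinn, 2); (NULL, Uma, NULL); (NULL, Vik, 2); (NULL, NULL, 9)

FULL OUTER JOIN keeps every row from both sides; unmatched rows get NULL for the other side's columns.
Matching on a.acct_id = b.acct_id.
Matched pairs: 6; unmatched a rows kept: 1; unmatched b rows kept: 3.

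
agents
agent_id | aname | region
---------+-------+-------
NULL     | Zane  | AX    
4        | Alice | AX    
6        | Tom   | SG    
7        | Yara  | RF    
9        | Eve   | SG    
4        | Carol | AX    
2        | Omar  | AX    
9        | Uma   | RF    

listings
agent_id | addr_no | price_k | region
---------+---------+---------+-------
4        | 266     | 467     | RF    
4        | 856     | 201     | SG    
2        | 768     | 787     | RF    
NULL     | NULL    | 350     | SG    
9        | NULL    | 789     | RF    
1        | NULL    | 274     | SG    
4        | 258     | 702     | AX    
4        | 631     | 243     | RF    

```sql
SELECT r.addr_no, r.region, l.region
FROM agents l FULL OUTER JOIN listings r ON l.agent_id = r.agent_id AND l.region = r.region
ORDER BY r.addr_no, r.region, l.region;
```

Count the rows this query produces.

FULL OUTER JOIN keeps every row from both sides; unmatched rows get NULL for the other side's columns.
Matching on l.agent_id = r.agent_id AND l.region = r.region. A NULL in a compared column never satisfies the condition.
Matched pairs: 3; unmatched l rows kept: 5; unmatched r rows kept: 6.
Total: 3 matched + 11 padded = 14 rows.

14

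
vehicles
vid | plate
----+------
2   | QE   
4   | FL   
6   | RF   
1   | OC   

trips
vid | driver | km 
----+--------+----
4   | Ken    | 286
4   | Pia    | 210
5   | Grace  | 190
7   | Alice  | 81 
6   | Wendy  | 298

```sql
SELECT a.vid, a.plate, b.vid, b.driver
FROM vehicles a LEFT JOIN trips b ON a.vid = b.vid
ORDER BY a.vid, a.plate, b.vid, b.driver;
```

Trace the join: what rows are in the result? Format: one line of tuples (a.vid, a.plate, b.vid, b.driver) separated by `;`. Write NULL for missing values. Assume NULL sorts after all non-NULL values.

(1, OC, NULL, NULL); (2, QE, NULL, NULL); (4, FL, 4, Ken); (4, FL, 4, Pia); (6, RF, 6, Wendy)

LEFT JOIN keeps every row from `vehicles`; unmatched rows get NULL for `trips`'s columns.
Matching on a.vid = b.vid.
- a (vid=2) has no partner → padded with NULL.
- a (vid=4) pairs with 2 row(s) of b.
- a (vid=6) pairs with 1 row(s) of b.
- a (vid=1) has no partner → padded with NULL.
After projecting and ordering:
a.vid | a.plate | b.vid | b.driver
1 | OC | NULL | NULL
2 | QE | NULL | NULL
4 | FL | 4 | Ken
4 | FL | 4 | Pia
6 | RF | 6 | Wendy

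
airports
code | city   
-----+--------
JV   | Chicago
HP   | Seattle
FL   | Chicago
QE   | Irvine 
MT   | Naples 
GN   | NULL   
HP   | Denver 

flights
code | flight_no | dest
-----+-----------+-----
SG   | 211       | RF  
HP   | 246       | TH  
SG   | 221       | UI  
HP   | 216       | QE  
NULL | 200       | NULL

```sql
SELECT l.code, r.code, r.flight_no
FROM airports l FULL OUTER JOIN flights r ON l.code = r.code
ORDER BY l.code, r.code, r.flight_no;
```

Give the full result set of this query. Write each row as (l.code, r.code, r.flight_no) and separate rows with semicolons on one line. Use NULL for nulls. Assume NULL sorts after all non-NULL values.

FULL OUTER JOIN keeps every row from both sides; unmatched rows get NULL for the other side's columns.
Matching on l.code = r.code. A NULL in a compared column never satisfies the condition.
Matched pairs: 4; unmatched l rows kept: 5; unmatched r rows kept: 3.

(FL, NULL, NULL); (GN, NULL, NULL); (HP, HP, 216); (HP, HP, 216); (HP, HP, 246); (HP, HP, 246); (JV, NULL, NULL); (MT, NULL, NULL); (QE, NULL, NULL); (NULL, SG, 211); (NULL, SG, 221); (NULL, NULL, 200)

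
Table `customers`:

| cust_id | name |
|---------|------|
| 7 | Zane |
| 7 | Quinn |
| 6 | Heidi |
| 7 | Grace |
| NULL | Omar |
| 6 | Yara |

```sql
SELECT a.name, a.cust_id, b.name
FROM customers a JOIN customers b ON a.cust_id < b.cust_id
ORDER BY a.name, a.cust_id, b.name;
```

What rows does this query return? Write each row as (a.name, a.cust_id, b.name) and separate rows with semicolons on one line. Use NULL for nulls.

INNER JOIN keeps only pairs where the ON condition holds.
Matching on a.cust_id < b.cust_id. A NULL in a compared column never satisfies the condition.
Matched pairs: 6.

(Heidi, 6, Grace); (Heidi, 6, Quinn); (Heidi, 6, Zane); (Yara, 6, Grace); (Yara, 6, Quinn); (Yara, 6, Zane)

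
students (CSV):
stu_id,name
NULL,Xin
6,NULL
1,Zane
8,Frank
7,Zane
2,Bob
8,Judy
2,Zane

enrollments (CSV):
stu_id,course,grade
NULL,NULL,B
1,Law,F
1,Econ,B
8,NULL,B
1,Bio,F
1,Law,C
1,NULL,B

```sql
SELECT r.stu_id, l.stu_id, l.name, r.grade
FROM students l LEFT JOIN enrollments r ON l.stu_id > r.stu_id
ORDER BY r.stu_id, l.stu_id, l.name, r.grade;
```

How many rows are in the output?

32

LEFT JOIN keeps every row from `students`; unmatched rows get NULL for `enrollments`'s columns.
Matching on l.stu_id > r.stu_id. A NULL in a compared column never satisfies the condition.
- l row (stu_id=NULL): no match → kept, r columns NULL.
- l row (stu_id=6): matches 5 r row(s) → 5 output row(s).
- l row (stu_id=1): no match → kept, r columns NULL.
- l row (stu_id=8): matches 5 r row(s) → 5 output row(s).
- l row (stu_id=7): matches 5 r row(s) → 5 output row(s).
- l row (stu_id=2): matches 5 r row(s) → 5 output row(s).
- l row (stu_id=8): matches 5 r row(s) → 5 output row(s).
- l row (stu_id=2): matches 5 r row(s) → 5 output row(s).
Total: 30 matched + 2 padded = 32 rows.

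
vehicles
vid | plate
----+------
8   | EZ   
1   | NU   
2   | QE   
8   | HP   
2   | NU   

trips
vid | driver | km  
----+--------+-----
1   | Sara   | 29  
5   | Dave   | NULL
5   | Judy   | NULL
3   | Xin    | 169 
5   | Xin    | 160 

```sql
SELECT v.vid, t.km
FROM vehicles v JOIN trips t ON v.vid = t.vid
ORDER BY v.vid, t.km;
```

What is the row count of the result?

INNER JOIN keeps only pairs where the ON condition holds.
Matching on v.vid = t.vid.
- v (vid=8) has no partner → excluded.
- v (vid=1) pairs with 1 row(s) of t.
- v (vid=2) has no partner → excluded.
- v (vid=8) has no partner → excluded.
- v (vid=2) has no partner → excluded.
Total: 1 rows.

1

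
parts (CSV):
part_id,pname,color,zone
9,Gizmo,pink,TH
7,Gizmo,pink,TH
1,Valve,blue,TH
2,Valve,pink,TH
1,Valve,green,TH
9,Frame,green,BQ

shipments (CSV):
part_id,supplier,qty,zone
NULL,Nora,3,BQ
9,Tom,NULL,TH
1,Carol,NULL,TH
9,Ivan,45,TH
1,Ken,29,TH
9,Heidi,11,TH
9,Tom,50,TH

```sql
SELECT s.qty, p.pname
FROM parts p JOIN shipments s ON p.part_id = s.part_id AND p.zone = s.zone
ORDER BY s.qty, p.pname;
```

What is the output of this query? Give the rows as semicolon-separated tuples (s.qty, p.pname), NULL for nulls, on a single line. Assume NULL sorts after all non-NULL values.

(11, Gizmo); (29, Valve); (29, Valve); (45, Gizmo); (50, Gizmo); (NULL, Gizmo); (NULL, Valve); (NULL, Valve)

INNER JOIN keeps only pairs where the ON condition holds.
Matching on p.part_id = s.part_id AND p.zone = s.zone. A NULL in a compared column never satisfies the condition.
- p[0] part_id=9, zone=TH → 4 match(es) in s → 4 row(s).
- p[1] part_id=7, zone=TH → no match; dropped.
- p[2] part_id=1, zone=TH → 2 match(es) in s → 2 row(s).
- p[3] part_id=2, zone=TH → no match; dropped.
- p[4] part_id=1, zone=TH → 2 match(es) in s → 2 row(s).
- p[5] part_id=9, zone=BQ → no match; dropped.
After projecting and ordering:
s.qty | p.pname
11 | Gizmo
29 | Valve
29 | Valve
45 | Gizmo
50 | Gizmo
NULL | Gizmo
NULL | Valve
NULL | Valve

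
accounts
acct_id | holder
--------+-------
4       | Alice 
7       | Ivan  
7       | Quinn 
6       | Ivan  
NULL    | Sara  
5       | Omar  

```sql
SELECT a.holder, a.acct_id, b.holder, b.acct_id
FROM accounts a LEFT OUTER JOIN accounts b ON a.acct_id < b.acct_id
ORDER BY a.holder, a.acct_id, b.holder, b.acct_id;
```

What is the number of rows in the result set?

12

LEFT JOIN keeps every row from `accounts a`; unmatched rows get NULL for `accounts b`'s columns.
Matching on a.acct_id < b.acct_id. A NULL in a compared column never satisfies the condition.
- a[0] acct_id=4 → 4 match(es) in b → 4 row(s).
- a[1] acct_id=7 → no match; kept with NULLs on the b side.
- a[2] acct_id=7 → no match; kept with NULLs on the b side.
- a[3] acct_id=6 → 2 match(es) in b → 2 row(s).
- a[4] acct_id=NULL → no match; kept with NULLs on the b side.
- a[5] acct_id=5 → 3 match(es) in b → 3 row(s).
Total: 9 matched + 3 padded = 12 rows.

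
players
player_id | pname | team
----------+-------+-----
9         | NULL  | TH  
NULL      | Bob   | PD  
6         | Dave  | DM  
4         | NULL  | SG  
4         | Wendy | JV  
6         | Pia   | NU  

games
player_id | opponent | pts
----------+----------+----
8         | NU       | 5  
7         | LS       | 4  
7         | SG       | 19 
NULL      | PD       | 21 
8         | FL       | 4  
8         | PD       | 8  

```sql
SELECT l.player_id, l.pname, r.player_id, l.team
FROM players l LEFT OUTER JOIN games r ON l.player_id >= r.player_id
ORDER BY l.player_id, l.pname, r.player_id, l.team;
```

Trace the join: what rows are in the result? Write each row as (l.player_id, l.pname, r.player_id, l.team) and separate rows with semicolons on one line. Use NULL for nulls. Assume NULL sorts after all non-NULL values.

(4, Wendy, NULL, JV); (4, NULL, NULL, SG); (6, Dave, NULL, DM); (6, Pia, NULL, NU); (9, NULL, 7, TH); (9, NULL, 7, TH); (9, NULL, 8, TH); (9, NULL, 8, TH); (9, NULL, 8, TH); (NULL, Bob, NULL, PD)

LEFT JOIN keeps every row from `players`; unmatched rows get NULL for `games`'s columns.
Matching on l.player_id >= r.player_id. A NULL in a compared column never satisfies the condition.
- l (player_id=9) pairs with 5 row(s) of r.
- l (player_id=NULL) has no partner → padded with NULL.
- l (player_id=6) has no partner → padded with NULL.
- l (player_id=4) has no partner → padded with NULL.
- l (player_id=4) has no partner → padded with NULL.
- l (player_id=6) has no partner → padded with NULL.
After projecting and ordering:
l.player_id | l.pname | r.player_id | l.team
4 | Wendy | NULL | JV
4 | NULL | NULL | SG
6 | Dave | NULL | DM
6 | Pia | NULL | NU
9 | NULL | 7 | TH
9 | NULL | 7 | TH
9 | NULL | 8 | TH
9 | NULL | 8 | TH
9 | NULL | 8 | TH
NULL | Bob | NULL | PD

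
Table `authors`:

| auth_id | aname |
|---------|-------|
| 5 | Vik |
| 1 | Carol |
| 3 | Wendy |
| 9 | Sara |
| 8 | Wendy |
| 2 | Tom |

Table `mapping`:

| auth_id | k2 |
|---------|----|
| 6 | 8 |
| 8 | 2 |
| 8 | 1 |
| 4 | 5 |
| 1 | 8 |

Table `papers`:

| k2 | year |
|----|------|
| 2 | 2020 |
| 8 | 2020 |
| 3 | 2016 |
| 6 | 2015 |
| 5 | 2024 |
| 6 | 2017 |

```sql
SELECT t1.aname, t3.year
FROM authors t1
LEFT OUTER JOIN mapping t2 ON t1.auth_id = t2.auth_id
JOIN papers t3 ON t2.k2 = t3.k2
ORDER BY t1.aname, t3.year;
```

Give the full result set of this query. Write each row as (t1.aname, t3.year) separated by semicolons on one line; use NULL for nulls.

(Carol, 2020); (Wendy, 2020)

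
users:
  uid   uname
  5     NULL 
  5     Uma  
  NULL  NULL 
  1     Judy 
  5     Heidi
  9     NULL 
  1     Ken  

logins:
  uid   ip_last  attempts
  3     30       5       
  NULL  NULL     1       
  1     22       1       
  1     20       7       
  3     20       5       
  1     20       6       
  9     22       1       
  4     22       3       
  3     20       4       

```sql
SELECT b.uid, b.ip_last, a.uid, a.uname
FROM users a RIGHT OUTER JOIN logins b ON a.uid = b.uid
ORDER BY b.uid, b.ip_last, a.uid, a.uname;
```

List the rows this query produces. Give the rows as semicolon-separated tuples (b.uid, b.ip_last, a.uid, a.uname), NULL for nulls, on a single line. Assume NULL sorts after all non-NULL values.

(1, 20, 1, Judy); (1, 20, 1, Judy); (1, 20, 1, Ken); (1, 20, 1, Ken); (1, 22, 1, Judy); (1, 22, 1, Ken); (3, 20, NULL, NULL); (3, 20, NULL, NULL); (3, 30, NULL, NULL); (4, 22, NULL, NULL); (9, 22, 9, NULL); (NULL, NULL, NULL, NULL)

RIGHT JOIN keeps every row from `logins`; unmatched rows get NULL for `users`'s columns.
Matching on a.uid = b.uid. A NULL in a compared column never satisfies the condition.
- a (uid=5) has no partner in b.
- a (uid=5) has no partner in b.
- a (uid=NULL) has no partner in b.
- a (uid=1) pairs with 3 row(s) of b.
- a (uid=5) has no partner in b.
- a (uid=9) pairs with 1 row(s) of b.
- a (uid=1) pairs with 3 row(s) of b.
- plus 5 unmatched b row(s), each kept with NULL a columns.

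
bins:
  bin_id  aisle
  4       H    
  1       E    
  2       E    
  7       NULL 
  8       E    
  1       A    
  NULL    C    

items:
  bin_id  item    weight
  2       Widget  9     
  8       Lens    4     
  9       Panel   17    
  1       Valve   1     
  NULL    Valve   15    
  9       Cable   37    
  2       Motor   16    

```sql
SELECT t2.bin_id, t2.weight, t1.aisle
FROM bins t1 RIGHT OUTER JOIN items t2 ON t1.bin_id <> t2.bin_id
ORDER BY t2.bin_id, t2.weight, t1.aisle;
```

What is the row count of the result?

32

RIGHT JOIN keeps every row from `items`; unmatched rows get NULL for `bins`'s columns.
Matching on t1.bin_id <> t2.bin_id. A NULL in a compared column never satisfies the condition.
Matched pairs: 31; unmatched t2 rows kept: 1.
Total: 31 matched + 1 padded = 32 rows.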